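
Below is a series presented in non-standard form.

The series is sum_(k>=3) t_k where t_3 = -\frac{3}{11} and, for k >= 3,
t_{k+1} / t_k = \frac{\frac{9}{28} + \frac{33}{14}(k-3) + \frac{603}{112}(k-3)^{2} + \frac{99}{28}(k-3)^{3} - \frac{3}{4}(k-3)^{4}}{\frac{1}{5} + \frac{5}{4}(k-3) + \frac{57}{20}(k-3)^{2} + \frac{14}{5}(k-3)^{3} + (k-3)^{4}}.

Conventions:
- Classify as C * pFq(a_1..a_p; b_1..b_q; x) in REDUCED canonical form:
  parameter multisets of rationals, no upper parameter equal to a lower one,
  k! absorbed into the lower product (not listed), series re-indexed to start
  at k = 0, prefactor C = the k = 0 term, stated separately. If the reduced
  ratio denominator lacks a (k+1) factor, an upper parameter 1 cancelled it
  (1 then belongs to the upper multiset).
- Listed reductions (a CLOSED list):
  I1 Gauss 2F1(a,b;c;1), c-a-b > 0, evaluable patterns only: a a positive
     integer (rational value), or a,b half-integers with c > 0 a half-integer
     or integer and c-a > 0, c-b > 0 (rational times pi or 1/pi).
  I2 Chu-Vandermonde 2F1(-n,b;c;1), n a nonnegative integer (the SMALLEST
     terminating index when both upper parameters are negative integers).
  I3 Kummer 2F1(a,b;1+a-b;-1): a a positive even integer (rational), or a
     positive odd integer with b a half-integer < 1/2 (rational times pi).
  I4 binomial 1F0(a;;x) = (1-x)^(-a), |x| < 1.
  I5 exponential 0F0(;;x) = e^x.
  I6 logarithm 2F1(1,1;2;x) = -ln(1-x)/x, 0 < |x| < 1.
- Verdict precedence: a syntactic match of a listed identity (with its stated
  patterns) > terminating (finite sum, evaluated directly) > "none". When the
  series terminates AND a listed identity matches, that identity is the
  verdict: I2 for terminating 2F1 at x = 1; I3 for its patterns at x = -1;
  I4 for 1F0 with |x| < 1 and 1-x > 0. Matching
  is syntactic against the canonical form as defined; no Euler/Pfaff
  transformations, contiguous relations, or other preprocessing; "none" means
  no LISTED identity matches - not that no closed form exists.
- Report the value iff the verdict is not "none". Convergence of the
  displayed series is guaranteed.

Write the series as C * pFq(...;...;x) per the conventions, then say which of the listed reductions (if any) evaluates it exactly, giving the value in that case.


x = -\frac{3}{4} here; the reduced form reads 2F1, upper {-6, \frac{2}{7}}, lower {\frac{4}{5}}, C = -\frac{3}{11}. Verdict: terminating - upper parameter -6 makes this a finite sum (last index 6), evaluated exactly. Exact value: -\frac{42523484468469}{20445159927808}.

The tell: with t_0 = -\frac{3}{11}, the ratio is unreduced: k + 1/2 divides both sides (C = -3/11).
Adjacent-term ratio: r(k) = -\frac{3}{4} * (k-6) (k+\frac{2}{7}) / [(k+\frac{4}{5}) (k+1)] ; factor over Q: parameters, x = -\frac{3}{4}, and C = -\frac{3}{11}.


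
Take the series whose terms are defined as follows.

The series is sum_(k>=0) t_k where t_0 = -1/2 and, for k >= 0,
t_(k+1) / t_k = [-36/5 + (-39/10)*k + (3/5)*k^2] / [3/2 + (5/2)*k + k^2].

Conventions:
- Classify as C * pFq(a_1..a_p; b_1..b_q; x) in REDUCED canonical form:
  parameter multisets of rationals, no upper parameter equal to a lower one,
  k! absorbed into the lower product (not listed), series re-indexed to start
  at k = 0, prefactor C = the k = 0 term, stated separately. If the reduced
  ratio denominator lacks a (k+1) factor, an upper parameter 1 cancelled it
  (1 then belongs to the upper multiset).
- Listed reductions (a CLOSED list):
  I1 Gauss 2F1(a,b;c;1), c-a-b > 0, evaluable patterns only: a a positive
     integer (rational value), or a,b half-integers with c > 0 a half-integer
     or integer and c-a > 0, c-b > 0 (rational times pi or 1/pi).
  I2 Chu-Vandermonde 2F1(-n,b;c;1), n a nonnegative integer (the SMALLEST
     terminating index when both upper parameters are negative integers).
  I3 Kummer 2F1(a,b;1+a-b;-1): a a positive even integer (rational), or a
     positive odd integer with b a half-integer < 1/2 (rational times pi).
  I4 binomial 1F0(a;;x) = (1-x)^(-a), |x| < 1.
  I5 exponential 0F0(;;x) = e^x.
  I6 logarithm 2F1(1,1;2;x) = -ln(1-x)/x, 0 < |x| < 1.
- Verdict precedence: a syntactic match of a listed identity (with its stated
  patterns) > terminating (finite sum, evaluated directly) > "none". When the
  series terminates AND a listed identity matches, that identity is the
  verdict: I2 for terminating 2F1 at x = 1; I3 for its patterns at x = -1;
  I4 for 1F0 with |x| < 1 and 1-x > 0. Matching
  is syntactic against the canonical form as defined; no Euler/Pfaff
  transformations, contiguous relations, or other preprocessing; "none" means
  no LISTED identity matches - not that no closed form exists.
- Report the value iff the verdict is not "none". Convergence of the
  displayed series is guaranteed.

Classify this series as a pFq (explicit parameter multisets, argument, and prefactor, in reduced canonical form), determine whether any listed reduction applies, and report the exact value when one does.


First insight: t_0 being -1/2, cancel k + 3/2 from the displayed ratio first; then C = -1/2, x = 3/5.
Step ratio: r(k) = (3/5) * (k-8) / [(k+1)] - rational in k, leading ratio (3/5); with t_0 = -1/2, classification follows.

Reduced: x = 3/5, 1F0, upper = {-8}, lower = {-}, C = -1/2. Verdict: the I4 binomial reduction matches (the 1F0 binomial series: exponent 8, x = 3/5). Exact value: -128/390625.


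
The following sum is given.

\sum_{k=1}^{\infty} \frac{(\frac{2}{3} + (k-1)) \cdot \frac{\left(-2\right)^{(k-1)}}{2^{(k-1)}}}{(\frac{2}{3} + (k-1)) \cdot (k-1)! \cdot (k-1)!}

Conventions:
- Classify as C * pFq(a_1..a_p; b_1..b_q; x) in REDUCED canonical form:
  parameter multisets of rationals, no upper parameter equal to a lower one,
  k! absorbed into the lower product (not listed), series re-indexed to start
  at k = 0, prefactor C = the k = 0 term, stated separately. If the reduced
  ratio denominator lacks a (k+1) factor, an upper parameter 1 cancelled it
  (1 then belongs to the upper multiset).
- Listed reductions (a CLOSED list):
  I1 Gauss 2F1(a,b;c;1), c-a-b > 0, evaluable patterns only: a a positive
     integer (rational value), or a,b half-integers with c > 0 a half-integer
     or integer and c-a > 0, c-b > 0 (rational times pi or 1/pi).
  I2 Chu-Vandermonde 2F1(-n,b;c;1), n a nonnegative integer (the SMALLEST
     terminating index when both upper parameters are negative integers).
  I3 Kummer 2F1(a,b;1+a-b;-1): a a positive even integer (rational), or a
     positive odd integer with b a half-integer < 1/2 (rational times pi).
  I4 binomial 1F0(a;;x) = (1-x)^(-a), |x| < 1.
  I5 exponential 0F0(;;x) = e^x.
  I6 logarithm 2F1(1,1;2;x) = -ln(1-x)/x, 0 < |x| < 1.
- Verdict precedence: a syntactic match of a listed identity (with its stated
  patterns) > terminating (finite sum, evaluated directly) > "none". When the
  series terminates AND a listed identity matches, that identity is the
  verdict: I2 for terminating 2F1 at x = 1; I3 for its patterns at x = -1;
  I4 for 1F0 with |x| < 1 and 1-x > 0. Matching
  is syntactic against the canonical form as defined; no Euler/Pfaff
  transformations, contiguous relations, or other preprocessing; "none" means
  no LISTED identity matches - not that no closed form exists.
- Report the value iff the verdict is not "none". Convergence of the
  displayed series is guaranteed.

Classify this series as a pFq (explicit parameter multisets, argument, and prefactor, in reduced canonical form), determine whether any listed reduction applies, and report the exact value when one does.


With C = 1: the canonical form is 0F1(-; 1; -1). Verdict: none - at argument -1 the multisets {-} ; {1} match no listed identity.

Key observation: t_0 being 1, k + 2/3 divides numerator and denominator alike; C = 1, x = -1 after cancelling.
Adjacent-term ratio: r(k) = -1 * 1 / [(k+1) (k+1)] - poly over poly, x = -1 from leading terms; C = 1 at k = 0.


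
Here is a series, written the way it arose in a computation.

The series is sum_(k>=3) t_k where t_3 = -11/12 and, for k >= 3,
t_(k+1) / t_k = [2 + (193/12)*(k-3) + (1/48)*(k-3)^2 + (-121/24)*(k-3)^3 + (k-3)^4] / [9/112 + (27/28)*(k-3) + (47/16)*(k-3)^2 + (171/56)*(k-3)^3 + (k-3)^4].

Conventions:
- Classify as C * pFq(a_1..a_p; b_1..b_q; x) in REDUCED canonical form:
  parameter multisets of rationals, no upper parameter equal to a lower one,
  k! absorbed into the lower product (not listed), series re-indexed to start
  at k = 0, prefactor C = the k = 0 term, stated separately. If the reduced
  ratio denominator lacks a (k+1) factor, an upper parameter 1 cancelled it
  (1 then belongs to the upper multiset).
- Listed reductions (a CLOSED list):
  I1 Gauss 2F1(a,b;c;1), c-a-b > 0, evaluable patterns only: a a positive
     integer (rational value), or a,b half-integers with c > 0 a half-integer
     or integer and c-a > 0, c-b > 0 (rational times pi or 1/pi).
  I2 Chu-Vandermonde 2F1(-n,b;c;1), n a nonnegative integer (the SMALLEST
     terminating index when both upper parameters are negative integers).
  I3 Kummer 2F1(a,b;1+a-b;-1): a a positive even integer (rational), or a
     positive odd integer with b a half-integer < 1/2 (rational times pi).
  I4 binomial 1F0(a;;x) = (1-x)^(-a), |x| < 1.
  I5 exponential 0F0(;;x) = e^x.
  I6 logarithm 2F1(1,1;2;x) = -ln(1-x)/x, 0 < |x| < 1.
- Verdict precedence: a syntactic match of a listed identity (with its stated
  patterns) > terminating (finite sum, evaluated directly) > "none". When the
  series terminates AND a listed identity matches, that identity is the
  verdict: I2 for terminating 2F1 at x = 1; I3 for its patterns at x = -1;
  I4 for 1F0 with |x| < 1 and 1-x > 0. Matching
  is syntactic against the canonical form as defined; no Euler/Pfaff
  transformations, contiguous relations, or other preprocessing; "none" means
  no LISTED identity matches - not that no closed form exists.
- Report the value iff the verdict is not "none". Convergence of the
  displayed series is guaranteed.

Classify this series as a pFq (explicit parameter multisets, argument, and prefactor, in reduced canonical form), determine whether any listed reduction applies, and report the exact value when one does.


Classification (C = -11/12): 2F1 with upper {-4, -8/3}, lower {3/7}, argument x = 1. Verdict: the Chu-Vandermonde identity I2 matches (terminating 2F1 at x = 1 with n = 4, b = -8/3, c = 3/7). Exact value: -2631772/37179.

Key observation: with t_0 = -11/12, cancel k + 3/2 from the displayed ratio first; then C = -11/12.
Adjacent-term ratio: r(k) = 1 * (k-4) (k-8/3) / [(k+3/7) (k+1)] - rational in k. x = 1; t_0 = -11/12; negate the roots.


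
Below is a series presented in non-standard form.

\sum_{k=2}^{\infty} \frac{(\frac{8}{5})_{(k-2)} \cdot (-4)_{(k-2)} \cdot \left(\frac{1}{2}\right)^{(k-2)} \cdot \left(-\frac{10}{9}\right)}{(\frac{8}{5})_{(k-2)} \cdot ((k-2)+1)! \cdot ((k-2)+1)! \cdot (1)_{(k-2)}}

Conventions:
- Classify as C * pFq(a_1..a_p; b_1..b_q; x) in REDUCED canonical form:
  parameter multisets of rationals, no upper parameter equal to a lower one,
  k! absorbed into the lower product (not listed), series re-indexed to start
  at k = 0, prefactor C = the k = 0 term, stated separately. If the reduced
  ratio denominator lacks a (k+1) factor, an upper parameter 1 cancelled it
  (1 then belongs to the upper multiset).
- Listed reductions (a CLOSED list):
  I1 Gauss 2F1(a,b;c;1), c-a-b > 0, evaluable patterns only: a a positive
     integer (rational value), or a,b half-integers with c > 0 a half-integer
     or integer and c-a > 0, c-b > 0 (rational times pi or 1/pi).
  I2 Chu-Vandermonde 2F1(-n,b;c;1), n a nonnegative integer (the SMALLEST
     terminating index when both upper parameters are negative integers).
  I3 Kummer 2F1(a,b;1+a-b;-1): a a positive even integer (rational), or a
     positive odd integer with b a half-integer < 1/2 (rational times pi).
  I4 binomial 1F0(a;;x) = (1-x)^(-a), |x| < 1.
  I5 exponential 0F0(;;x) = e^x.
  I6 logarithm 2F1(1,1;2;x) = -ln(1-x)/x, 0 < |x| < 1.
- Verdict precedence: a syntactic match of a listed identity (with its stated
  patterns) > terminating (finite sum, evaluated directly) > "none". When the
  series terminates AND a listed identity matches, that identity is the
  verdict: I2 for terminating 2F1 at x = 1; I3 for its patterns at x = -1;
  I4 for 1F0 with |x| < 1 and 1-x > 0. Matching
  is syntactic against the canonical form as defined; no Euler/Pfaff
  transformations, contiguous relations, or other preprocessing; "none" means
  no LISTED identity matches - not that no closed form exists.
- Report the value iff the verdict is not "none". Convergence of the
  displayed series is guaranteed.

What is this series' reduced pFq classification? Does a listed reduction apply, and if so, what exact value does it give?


The series (x = \frac{1}{2}) is 1F2: upper {-4}, lower {2, 2}, prefactor -\frac{10}{9}. Verdict: terminating (-4 upstairs). 5 nonzero terms in all; added directly. Sum: -\frac{124601}{207360}.

Key step: t_0 = -\frac{10}{9} here, and the denominator's factorial ratio (C = -10/9, x = 1/2) is a lower Pochhammer.
Ratio: r(k) = \frac{1}{2} * (k-4) / [(k+2) (k+2) (k+1)] ; factor over Q: parameters, x = \frac{1}{2}, and C = -\frac{10}{9}.


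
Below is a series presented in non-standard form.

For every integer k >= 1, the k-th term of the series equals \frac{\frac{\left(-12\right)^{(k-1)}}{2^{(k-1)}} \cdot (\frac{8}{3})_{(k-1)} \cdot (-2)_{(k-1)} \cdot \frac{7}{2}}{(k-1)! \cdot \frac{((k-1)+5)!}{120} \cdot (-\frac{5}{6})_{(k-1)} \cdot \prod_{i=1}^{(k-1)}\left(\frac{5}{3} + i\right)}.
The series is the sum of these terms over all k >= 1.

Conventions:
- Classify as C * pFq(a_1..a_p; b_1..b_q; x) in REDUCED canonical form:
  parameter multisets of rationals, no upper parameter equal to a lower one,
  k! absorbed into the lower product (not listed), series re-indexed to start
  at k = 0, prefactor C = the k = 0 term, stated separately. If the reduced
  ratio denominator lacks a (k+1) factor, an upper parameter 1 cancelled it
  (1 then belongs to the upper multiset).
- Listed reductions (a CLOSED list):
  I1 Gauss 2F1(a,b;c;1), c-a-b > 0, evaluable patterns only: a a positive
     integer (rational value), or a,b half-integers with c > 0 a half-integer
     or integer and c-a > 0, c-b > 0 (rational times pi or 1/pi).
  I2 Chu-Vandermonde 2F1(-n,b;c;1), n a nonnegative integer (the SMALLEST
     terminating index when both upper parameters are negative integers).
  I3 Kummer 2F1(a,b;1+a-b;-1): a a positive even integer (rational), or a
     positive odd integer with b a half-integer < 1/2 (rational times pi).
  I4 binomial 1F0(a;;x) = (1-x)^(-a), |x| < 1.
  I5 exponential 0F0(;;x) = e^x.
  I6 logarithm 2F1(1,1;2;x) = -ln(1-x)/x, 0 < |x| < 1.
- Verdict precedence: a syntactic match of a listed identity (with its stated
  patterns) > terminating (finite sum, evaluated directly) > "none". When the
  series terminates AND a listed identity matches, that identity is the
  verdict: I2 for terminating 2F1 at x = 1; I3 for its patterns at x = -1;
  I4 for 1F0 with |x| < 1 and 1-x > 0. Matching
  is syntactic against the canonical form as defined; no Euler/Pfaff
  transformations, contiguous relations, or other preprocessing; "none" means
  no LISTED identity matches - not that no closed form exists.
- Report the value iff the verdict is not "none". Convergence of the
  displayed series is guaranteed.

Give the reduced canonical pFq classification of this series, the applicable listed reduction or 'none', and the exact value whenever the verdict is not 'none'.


Classification (C = \frac{7}{2}): 1F2 with upper {-2}, lower {-\frac{5}{6}, 6}, argument x = -6. Verdict: terminating - no listed pattern fits, but -2 in the upper list cuts the series at k = 2; direct evaluation. Hence: -\frac{53}{2}.

Key observation: t_0 = \frac{7}{2} here, and the denominator's factorial ratio (C = 7/2, x = -6) is a lower Pochhammer.
Consecutive-term ratio: r(k) = -6 * (k-2) / [(k-\frac{5}{6}) (k+6) (k+1)] - rational; roots negated = parameters, x = -6, C = \frac{7}{2}.


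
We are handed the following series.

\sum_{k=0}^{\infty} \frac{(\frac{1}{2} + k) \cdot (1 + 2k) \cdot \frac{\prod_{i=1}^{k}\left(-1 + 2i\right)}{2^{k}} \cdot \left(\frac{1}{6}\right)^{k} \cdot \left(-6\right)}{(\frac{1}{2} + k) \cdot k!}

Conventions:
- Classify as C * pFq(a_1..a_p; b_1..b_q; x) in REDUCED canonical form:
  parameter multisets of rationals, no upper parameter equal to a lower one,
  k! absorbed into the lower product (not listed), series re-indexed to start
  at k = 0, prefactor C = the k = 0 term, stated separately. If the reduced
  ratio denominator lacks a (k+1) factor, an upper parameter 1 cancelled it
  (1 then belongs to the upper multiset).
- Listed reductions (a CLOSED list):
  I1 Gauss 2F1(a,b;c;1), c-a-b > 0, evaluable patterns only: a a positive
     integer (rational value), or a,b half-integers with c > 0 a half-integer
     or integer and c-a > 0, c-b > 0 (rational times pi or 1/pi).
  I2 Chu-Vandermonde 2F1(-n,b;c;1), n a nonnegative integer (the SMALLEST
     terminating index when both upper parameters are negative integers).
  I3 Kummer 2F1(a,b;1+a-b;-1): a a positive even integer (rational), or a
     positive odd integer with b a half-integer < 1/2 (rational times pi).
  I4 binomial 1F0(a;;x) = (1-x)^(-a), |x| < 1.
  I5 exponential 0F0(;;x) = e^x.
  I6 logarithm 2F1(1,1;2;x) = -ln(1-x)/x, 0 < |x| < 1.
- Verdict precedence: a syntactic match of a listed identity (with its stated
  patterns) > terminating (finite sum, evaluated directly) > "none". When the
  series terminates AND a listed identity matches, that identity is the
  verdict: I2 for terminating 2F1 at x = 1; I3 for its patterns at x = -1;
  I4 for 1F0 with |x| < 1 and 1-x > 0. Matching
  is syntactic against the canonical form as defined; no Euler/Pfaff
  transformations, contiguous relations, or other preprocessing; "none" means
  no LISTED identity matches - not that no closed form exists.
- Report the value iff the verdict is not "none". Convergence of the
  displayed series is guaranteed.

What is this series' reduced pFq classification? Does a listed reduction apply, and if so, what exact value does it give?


x = \frac{1}{6} here; the reduced form reads 1F0, upper {\frac{3}{2}}, lower {-}, C = -6. Verdict: binomial (I4) matches (the 1F0 binomial series: exponent -3/2, x = \frac{1}{6}). Its exact value is \left(-6\right) \cdot \left(\frac{5}{6}\right)^{-\frac{3}{2}}.

The tell: with t_0 = -6, the (2k+1) factor (C = -6) shifts (1/2)_k to (3/2)_k.
Term ratio: r(k) = \frac{1}{6} * (k+\frac{3}{2}) / [(k+1)] - poly over poly, x = \frac{1}{6} from leading terms; C = -6 at k = 0.


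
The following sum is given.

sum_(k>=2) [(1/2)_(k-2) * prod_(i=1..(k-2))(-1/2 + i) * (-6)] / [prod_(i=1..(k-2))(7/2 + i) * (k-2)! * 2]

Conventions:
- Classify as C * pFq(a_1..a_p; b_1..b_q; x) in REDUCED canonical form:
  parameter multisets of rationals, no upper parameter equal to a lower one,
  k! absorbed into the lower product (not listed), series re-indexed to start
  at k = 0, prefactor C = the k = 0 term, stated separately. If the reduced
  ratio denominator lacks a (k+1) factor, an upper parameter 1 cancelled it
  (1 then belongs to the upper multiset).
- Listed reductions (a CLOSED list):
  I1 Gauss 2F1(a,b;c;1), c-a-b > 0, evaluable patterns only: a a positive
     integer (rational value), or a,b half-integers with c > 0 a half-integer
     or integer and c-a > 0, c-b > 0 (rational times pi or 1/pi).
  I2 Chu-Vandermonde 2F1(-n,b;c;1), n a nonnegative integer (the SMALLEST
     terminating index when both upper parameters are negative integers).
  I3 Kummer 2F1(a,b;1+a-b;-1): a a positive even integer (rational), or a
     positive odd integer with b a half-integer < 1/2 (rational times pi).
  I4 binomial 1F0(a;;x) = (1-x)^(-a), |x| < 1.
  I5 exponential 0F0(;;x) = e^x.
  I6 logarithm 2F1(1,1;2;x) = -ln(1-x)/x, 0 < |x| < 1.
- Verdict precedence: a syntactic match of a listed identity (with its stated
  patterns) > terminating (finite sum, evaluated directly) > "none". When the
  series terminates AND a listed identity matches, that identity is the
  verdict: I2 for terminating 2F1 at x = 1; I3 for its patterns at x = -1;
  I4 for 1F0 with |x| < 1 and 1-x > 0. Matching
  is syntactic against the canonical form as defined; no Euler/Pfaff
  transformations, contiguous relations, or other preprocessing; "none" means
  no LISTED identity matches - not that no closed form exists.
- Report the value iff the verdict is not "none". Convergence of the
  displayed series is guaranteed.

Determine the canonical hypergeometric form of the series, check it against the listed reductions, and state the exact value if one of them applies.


Classification (C = -3): 2F1 with upper {1/2, 1/2}, lower {9/2}, argument x = 1. Verdict: this is Gauss (I1, half-integer pattern) (x = 1; upper {1/2, 1/2} half-integers, c = 9/2 in the evaluable pattern). Exact value: (-525/512) * pi.

Key observation: t_0 = -3 here, and the running product (C = -3) telescopes to a rising factorial.
Adjacent-term ratio: r(k) = 1 * (k+1/2) (k+1/2) / [(k+9/2) (k+1)] - poly over poly, x = 1 from leading terms; C = -3 at k = 0.


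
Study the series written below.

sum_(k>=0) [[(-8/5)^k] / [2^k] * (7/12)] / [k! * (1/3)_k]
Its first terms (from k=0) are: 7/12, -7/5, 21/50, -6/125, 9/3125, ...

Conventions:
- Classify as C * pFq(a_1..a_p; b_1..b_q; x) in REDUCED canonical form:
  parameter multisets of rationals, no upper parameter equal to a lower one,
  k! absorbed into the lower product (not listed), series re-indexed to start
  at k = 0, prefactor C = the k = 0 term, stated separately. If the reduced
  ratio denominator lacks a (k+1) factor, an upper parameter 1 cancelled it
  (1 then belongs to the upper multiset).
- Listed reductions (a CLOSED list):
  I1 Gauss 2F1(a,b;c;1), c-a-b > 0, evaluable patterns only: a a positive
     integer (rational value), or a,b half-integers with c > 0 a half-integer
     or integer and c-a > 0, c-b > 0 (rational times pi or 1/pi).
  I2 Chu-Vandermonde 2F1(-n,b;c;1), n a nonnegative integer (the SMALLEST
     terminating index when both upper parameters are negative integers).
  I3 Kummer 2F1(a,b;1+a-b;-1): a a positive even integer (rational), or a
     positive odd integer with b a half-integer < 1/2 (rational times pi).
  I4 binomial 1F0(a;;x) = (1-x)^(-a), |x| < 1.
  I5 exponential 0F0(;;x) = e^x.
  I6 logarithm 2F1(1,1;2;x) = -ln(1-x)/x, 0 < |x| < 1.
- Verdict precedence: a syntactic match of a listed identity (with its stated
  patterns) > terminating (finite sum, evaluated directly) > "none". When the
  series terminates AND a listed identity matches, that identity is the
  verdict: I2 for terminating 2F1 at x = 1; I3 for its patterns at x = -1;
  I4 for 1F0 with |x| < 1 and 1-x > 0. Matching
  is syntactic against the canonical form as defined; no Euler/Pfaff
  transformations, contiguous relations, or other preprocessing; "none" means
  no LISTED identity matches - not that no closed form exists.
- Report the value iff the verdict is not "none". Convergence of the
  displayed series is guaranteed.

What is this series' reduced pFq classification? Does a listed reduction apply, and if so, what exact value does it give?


Reduced: x = -4/5, 0F1, upper = {-}, lower = {1/3}, C = 7/12. Verdict: none. No listed pattern accepts 0F1(-; 1/3; -4/5).

First insight: t_0 = 7/12 here, and the two k-th powers (prefactor 7/12) combine into one argument.
Adjacent-term ratio: r(k) = (-4/5) * 1 / [(k+1/3) (k+1)] - rational; roots negated = parameters, x = (-4/5), C = 7/12.


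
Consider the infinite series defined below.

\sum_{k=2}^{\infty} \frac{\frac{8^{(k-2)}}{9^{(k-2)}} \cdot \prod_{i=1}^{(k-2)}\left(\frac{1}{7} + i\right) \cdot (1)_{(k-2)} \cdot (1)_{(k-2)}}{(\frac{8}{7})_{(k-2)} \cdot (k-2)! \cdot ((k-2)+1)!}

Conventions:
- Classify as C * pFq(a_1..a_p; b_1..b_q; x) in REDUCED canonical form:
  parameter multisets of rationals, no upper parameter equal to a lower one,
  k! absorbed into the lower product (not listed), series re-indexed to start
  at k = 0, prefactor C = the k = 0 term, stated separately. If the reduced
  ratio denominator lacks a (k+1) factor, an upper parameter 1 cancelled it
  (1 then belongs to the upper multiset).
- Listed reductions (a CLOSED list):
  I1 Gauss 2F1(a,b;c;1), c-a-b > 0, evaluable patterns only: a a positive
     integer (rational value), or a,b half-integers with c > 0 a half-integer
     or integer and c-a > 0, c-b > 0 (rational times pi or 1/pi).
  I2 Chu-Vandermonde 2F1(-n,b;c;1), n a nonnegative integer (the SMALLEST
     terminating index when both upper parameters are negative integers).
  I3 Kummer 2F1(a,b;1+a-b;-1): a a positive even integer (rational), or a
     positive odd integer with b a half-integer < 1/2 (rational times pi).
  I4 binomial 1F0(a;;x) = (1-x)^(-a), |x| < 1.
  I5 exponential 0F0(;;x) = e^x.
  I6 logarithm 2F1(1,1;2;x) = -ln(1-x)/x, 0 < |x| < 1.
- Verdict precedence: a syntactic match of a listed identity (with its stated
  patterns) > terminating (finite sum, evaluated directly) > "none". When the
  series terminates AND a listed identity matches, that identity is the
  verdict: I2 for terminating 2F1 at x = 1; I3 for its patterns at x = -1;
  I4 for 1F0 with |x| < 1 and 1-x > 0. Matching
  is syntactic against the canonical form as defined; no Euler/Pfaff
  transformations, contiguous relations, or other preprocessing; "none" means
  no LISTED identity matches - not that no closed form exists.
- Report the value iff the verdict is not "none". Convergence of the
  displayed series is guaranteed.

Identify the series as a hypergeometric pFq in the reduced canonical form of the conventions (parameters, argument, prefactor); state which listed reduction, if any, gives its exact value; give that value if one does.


Prefactor 1, argument \frac{8}{9}: 2F1 with upper {1, 1} over lower {2}. Verdict: the logarithmic series (I6) applies (the logarithm: parameters (1,1;2), x = \frac{8}{9}). Value: \left(-\frac{9}{8}\right) \cdot \ln\left(\frac{1}{9}\right).

Key step: with t_0 = 1, the two geometric factors (C = 1) combine into one argument.
Adjacent-term ratio: r(k) = \frac{8}{9} * (k+1) (k+1) / [(k+2) (k+1)] ; factor over Q: parameters, x = \frac{8}{9}, and C = 1.


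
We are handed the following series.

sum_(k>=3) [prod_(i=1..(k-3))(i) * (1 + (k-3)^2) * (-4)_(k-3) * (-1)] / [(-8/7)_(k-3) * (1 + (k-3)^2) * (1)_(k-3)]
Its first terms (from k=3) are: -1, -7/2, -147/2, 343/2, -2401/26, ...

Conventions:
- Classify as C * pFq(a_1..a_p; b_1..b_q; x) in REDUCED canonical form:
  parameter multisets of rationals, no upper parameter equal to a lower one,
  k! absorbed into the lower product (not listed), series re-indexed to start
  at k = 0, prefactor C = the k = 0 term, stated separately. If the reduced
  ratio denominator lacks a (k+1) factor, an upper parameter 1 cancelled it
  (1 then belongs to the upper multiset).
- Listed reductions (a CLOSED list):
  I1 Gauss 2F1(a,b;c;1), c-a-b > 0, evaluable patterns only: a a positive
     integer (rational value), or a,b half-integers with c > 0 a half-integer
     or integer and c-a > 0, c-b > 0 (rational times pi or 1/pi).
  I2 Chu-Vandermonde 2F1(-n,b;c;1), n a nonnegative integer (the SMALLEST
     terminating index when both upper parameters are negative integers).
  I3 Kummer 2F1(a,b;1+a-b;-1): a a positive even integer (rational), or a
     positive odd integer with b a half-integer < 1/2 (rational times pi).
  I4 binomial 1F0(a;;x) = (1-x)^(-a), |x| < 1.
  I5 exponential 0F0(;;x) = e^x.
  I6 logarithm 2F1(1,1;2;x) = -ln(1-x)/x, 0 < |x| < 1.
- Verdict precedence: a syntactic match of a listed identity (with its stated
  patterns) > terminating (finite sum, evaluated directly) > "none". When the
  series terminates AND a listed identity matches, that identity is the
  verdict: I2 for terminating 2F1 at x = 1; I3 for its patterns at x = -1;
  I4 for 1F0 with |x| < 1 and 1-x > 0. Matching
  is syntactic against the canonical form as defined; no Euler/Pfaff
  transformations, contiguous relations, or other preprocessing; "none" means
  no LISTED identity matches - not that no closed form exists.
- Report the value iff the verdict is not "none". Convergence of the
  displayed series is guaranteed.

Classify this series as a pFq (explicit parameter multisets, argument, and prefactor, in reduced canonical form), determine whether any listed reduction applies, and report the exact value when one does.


At argument 1: a 2F1 with upper {-4, 1}, lower {-8/7}, scaled by C = -1. Verdict at x = 1: Vandermonde's identity (I2) matches (terminating 2F1 at x = 1 with n = 4, b = 1, c = -8/7). Its exact value is 15/13.

The tell: t_0 = -1 here, and the factor k^2 + 1 cancels (top and bottom), leaving prefactor -1.
Adjacent-term ratio: r(k) = 1 * (k-4) (k+1) / [(k-8/7) (k+1)] - poly over poly, x = 1 from leading terms; C = -1 at k = 0.


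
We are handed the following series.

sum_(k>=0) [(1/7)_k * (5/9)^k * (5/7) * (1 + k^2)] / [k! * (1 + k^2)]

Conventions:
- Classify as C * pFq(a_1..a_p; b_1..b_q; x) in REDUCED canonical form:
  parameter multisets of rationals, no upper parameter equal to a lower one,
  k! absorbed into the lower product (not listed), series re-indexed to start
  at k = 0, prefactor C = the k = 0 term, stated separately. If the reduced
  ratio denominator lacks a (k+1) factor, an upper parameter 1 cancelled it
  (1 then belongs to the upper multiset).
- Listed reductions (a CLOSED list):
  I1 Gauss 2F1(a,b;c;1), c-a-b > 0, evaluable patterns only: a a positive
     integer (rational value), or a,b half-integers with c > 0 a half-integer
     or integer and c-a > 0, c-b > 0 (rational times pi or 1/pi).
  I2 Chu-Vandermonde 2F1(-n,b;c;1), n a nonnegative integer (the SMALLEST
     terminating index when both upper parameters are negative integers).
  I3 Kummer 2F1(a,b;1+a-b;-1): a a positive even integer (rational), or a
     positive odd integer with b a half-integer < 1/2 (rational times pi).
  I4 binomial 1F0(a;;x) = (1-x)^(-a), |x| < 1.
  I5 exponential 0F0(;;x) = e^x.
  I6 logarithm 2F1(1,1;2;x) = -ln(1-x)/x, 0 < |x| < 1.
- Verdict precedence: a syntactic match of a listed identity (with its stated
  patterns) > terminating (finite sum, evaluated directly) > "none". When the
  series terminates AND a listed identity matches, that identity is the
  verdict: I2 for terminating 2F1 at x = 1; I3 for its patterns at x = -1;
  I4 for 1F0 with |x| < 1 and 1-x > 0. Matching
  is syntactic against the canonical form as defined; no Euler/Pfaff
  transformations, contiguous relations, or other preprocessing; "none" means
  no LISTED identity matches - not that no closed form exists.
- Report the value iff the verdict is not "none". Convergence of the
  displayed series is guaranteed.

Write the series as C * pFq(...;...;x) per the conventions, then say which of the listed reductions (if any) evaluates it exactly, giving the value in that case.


At argument 5/9: a 1F0 with upper {1/7}, lower {-}, scaled by C = 5/7. Verdict: the I4 binomial reduction applies (the 1F0 binomial series: exponent -1/7, x = 5/9). Exact value: (5/7) * (4/9)^(-1/7).

Structural cue: t_0 being 5/7, k^2 + 1 divides numerator and denominator alike; C = 5/7 after cancelling.
Ratio: r(k) = (5/9) * (k+1/7) / [(k+1)] ; factor over Q: parameters, x = (5/9), and C = 5/7.


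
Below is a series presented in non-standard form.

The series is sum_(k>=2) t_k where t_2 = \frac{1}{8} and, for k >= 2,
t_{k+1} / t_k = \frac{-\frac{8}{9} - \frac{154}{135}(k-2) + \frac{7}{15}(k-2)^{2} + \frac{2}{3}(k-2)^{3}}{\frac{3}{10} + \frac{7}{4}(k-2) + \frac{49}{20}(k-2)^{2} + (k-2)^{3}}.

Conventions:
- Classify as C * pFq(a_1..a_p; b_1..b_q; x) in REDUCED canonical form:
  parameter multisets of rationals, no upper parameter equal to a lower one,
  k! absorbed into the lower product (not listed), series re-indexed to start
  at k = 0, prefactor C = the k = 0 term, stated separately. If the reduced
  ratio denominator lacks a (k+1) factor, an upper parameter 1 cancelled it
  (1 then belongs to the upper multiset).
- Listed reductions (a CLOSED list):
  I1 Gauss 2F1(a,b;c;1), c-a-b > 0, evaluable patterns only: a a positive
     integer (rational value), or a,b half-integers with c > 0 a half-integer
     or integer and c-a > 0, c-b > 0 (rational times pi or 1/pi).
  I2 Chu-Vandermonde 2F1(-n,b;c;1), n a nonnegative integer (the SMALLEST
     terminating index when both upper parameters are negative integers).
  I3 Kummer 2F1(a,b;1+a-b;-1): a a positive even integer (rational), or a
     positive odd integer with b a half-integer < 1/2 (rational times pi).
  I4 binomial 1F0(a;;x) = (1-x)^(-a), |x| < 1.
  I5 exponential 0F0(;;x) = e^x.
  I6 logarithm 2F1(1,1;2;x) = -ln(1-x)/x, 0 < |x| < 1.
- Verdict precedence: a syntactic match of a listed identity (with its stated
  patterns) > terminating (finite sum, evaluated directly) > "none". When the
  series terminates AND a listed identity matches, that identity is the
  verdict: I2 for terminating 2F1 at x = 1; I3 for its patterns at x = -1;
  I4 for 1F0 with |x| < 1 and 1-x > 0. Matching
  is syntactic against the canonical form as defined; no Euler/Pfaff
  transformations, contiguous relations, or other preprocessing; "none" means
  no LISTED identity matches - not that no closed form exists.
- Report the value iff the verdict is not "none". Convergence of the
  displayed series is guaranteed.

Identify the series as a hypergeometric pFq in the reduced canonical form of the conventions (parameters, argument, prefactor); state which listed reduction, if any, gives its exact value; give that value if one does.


Canonical form: C = \frac{1}{8} times 2F1 with upper {-\frac{4}{3}, \frac{5}{6}}, lower {\frac{1}{4}}, x = \frac{2}{3}. Verdict: no listed reduction: x = \frac{2}{3} and upper {-\frac{4}{3}, \frac{5}{6}} fail every I1-I6 pattern.

The tell: t_0 being \frac{1}{8}, the expanded ratio factors over Q; prefactor 1/8, roots give parameters.
Step ratio: r(k) = \frac{2}{3} * (k-\frac{4}{3}) (k+\frac{5}{6}) / [(k+\frac{1}{4}) (k+1)] - rational in k. x = \frac{2}{3}; t_0 = \frac{1}{8}; negate the roots.


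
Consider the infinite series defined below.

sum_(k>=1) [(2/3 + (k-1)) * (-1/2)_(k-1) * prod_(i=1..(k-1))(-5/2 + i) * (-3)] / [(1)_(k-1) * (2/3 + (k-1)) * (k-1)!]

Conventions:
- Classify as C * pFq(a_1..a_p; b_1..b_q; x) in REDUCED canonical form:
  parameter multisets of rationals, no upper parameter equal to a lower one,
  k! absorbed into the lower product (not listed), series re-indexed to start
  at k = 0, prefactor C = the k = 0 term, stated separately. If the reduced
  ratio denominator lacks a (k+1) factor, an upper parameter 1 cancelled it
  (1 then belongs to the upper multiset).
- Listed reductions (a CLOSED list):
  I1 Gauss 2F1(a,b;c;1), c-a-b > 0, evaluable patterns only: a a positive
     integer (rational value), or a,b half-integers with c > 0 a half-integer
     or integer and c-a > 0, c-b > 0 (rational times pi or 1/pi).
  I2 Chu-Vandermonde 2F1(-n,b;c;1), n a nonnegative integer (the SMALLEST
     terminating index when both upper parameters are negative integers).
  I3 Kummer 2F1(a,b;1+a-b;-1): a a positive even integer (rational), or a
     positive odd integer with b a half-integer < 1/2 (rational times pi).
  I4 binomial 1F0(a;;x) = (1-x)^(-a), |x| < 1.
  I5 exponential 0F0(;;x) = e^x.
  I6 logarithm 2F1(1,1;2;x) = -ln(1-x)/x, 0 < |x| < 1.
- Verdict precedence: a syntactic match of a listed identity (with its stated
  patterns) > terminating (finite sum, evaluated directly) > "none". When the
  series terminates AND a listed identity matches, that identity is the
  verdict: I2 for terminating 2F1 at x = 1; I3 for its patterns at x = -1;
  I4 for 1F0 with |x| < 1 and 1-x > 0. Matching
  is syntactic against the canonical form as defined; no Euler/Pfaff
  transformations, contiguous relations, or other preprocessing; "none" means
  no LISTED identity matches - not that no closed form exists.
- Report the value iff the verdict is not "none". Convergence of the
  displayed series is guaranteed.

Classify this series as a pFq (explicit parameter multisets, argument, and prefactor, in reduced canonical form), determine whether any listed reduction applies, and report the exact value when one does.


With C = -3: the canonical form is 2F1(-3/2, -1/2; 1; 1). Verdict: the half-integer Gauss pattern (I1) fires (x = 1; upper {-3/2, -1/2} half-integers, c = 1 in the evaluable pattern). Exact value: (-16) / pi.

The tell: t_0 = -3 here, and the factor k + 2/3 cancels (top and bottom), leaving C = -3, x = 1.
Ratio: r(k) = 1 * (k-3/2) (k-1/2) / [(k+1) (k+1)] - poly over poly, x = 1 from leading terms; C = -3 at k = 0.


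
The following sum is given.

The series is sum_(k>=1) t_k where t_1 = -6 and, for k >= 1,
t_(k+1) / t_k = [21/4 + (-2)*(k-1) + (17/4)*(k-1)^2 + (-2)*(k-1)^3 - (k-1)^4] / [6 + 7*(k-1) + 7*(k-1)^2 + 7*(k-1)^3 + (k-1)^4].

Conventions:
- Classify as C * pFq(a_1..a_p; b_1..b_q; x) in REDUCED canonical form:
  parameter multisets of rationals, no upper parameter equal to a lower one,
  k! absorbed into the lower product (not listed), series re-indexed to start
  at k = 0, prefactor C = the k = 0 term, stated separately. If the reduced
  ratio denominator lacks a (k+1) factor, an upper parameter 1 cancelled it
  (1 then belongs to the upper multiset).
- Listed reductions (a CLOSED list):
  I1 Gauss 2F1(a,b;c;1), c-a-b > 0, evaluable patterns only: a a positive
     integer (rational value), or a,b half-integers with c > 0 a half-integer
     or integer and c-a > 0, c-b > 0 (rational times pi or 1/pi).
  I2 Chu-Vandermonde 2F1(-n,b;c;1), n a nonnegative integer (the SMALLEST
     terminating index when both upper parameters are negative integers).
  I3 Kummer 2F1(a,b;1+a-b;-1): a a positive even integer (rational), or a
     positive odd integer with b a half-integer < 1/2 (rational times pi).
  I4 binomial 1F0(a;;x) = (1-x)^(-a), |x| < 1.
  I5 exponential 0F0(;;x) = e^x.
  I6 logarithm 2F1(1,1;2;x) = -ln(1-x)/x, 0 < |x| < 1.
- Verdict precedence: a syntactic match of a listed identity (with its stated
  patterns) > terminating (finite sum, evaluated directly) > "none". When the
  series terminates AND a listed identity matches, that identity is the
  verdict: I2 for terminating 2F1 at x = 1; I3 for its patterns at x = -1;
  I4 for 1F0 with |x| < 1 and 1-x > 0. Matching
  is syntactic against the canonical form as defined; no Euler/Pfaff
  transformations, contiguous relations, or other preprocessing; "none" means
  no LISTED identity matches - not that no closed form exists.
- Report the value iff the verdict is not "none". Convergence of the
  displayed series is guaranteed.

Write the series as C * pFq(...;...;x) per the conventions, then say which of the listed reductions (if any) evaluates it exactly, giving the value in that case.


The series (x = -1) is 2F1: upper {-3/2, 7/2}, lower {6}, prefactor -6. Verdict: none here - no I1-I6 shape fits x = -1 with lower {6}.

Key observation: with t_0 = -6, the ratio is unreduced: k^2 + 1 divides both sides (prefactor -6).
Adjacent-term ratio: r(k) = (-1) * (k-3/2) (k+7/2) / [(k+6) (k+1)] - rational; roots negated = parameters, x = (-1), C = -6.


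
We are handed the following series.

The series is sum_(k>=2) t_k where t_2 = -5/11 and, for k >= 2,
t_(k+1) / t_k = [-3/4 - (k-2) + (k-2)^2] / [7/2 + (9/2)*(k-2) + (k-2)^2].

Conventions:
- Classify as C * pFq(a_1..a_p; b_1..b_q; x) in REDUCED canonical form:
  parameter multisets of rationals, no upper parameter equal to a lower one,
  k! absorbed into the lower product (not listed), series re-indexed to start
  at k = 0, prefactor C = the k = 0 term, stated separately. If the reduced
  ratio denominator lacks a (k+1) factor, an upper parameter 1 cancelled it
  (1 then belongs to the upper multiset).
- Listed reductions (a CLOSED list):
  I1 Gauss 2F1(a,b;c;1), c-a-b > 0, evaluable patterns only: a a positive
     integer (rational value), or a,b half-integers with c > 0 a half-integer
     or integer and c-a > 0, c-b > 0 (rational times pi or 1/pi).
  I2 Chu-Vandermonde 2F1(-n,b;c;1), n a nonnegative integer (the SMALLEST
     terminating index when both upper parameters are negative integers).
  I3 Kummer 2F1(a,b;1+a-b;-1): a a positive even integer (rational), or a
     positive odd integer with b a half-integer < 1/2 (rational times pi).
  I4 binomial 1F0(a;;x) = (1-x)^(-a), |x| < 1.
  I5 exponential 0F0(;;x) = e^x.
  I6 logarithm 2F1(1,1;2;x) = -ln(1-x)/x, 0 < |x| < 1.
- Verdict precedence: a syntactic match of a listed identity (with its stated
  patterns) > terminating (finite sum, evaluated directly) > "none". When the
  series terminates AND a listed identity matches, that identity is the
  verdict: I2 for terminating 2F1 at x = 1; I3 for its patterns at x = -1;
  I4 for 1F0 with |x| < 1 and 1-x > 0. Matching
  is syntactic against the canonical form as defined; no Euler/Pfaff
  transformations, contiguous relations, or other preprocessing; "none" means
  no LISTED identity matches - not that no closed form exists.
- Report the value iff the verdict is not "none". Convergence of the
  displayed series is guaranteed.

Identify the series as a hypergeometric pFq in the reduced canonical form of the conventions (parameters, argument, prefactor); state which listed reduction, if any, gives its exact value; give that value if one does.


Reduced: x = 1, 2F1, upper = {-3/2, 1/2}, lower = {7/2}, C = -5/11. Verdict at x = 1: Gauss (I1, half-integer pattern) matches (x = 1; upper {-3/2, 1/2} half-integers, c = 7/2 in the evaluable pattern). Hence: (-2625/22528) * pi.

Structural cue: with t_0 = -5/11, the expanded ratio factors over Q; C = -5/11, x = 1, roots give parameters.
Ratio: r(k) = 1 * (k-3/2) (k+1/2) / [(k+7/2) (k+1)] ; factor over Q: parameters, x = 1, and C = -5/11.
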